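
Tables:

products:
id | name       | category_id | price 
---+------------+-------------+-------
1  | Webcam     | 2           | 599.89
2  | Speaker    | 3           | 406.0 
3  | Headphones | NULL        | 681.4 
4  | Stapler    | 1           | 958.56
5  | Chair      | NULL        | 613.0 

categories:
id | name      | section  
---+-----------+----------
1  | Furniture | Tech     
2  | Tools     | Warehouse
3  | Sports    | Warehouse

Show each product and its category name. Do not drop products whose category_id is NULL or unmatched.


LEFT JOIN keeps every row from products (the left table); where category_id has no match in categories, the category columns become NULL. Walk through each product:
  - product 1 (Webcam): category_id=2 -> matches Tools
  - product 2 (Speaker): category_id=3 -> matches Sports
  - product 3 (Headphones): category_id=NULL, no match -> kept with NULL
  - product 4 (Stapler): category_id=1 -> matches Furniture
  - product 5 (Chair): category_id=NULL, no match -> kept with NULL
All 5 rows appear; 2 have NULL category.

SQL:
SELECT a.name, b.name AS category
FROM products a
LEFT JOIN categories b ON a.category_id = b.id

Result:
name       | category 
-----------+----------
Webcam     | Tools    
Speaker    | Sports   
Headphones | NULL     
Stapler    | Furniture
Chair      | NULL     


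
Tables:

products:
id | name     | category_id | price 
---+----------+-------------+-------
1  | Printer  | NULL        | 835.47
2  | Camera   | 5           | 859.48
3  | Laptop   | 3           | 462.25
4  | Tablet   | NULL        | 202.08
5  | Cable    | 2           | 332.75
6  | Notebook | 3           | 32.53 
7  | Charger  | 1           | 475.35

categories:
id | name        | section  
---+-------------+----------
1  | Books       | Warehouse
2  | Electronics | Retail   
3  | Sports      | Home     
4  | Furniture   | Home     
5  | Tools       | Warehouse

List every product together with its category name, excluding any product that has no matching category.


INNER JOIN keeps only products rows whose category_id matches an id in categories. Walk through each product:
  - product 1 (Printer): category_id=NULL, no match -> dropped
  - product 2 (Camera): category_id=5 -> matches Tools
  - product 3 (Laptop): category_id=3 -> matches Sports
  - product 4 (Tablet): category_id=NULL, no match -> dropped
  - product 5 (Cable): category_id=2 -> matches Electronics
  - product 6 (Notebook): category_id=3 -> matches Sports
  - product 7 (Charger): category_id=1 -> matches Books
So 2 of 7 rows are dropped.

SQL:
SELECT a.name, b.name AS category
FROM products a
INNER JOIN categories b ON a.category_id = b.id

Result:
name     | category   
---------+------------
Camera   | Tools      
Laptop   | Sports     
Cable    | Electronics
Notebook | Sports     
Charger  | Books      


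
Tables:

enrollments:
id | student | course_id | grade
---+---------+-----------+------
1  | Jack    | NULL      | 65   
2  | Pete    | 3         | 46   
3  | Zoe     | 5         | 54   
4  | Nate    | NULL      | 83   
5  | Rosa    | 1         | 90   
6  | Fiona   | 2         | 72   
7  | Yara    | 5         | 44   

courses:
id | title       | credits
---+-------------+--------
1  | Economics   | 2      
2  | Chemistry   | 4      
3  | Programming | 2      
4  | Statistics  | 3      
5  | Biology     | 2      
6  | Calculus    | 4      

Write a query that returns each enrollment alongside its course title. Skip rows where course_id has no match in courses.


INNER JOIN keeps only enrollments rows whose course_id matches an id in courses. Walk through each enrollment:
  - enrollment 1 (Jack): course_id=NULL, no match -> dropped
  - enrollment 2 (Pete): course_id=3 -> matches Programming
  - enrollment 3 (Zoe): course_id=5 -> matches Biology
  - enrollment 4 (Nate): course_id=NULL, no match -> dropped
  - enrollment 5 (Rosa): course_id=1 -> matches Economics
  - enrollment 6 (Fiona): course_id=2 -> matches Chemistry
  - enrollment 7 (Yara): course_id=5 -> matches Biology
So 2 of 7 rows are dropped.

SQL:
SELECT a.student, b.title AS course
FROM enrollments a
INNER JOIN courses b ON a.course_id = b.id

Result:
student | course     
--------+------------
Pete    | Programming
Zoe     | Biology    
Rosa    | Economics  
Fiona   | Chemistry  
Yara    | Biology    


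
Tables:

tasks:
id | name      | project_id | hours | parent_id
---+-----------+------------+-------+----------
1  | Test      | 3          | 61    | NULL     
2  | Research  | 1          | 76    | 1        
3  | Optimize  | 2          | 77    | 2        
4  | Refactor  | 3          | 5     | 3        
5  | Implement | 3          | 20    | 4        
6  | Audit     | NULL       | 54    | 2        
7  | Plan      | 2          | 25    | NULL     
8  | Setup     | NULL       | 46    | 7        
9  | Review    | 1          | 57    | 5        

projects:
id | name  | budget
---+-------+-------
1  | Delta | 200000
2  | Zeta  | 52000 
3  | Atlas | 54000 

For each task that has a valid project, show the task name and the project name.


INNER JOIN keeps only tasks rows whose project_id matches an id in projects. Walk through each task:
  - task 1 (Test): project_id=3 -> matches Atlas
  - task 2 (Research): project_id=1 -> matches Delta
  - task 3 (Optimize): project_id=2 -> matches Zeta
  - task 4 (Refactor): project_id=3 -> matches Atlas
  - task 5 (Implement): project_id=3 -> matches Atlas
  - task 6 (Audit): project_id=NULL, no match -> dropped
  - task 7 (Plan): project_id=2 -> matches Zeta
  - task 8 (Setup): project_id=NULL, no match -> dropped
  - task 9 (Review): project_id=1 -> matches Delta
So 2 of 9 rows are dropped.

SQL:
SELECT a.name, b.name AS project
FROM tasks a
INNER JOIN projects b ON a.project_id = b.id

Result:
name      | project
----------+--------
Test      | Atlas  
Research  | Delta  
Optimize  | Zeta   
Refactor  | Atlas  
Implement | Atlas  
Plan      | Zeta   
Review    | Delta  


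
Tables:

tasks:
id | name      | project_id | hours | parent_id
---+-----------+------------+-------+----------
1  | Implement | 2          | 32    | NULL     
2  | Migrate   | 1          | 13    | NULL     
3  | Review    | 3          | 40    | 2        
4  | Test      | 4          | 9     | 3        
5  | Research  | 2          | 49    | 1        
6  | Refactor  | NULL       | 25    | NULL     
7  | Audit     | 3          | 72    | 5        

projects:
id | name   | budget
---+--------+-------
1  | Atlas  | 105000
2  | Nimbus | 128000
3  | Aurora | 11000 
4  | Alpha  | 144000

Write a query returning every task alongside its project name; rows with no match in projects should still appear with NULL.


LEFT JOIN keeps every row from tasks (the left table); where project_id has no match in projects, the project columns become NULL. Walk through each task:
  - task 1 (Implement): project_id=2 -> matches Nimbus
  - task 2 (Migrate): project_id=1 -> matches Atlas
  - task 3 (Review): project_id=3 -> matches Aurora
  - task 4 (Test): project_id=4 -> matches Alpha
  - task 5 (Research): project_id=2 -> matches Nimbus
  - task 6 (Refactor): project_id=NULL, no match -> kept with NULL
  - task 7 (Audit): project_id=3 -> matches Aurora
All 7 rows appear; 1 has NULL project.

SQL:
SELECT a.name, b.name AS project
FROM tasks a
LEFT JOIN projects b ON a.project_id = b.id

Result:
name      | project
----------+--------
Implement | Nimbus 
Migrate   | Atlas  
Review    | Aurora 
Test      | Alpha  
Research  | Nimbus 
Refactor  | NULL   
Audit     | Aurora 


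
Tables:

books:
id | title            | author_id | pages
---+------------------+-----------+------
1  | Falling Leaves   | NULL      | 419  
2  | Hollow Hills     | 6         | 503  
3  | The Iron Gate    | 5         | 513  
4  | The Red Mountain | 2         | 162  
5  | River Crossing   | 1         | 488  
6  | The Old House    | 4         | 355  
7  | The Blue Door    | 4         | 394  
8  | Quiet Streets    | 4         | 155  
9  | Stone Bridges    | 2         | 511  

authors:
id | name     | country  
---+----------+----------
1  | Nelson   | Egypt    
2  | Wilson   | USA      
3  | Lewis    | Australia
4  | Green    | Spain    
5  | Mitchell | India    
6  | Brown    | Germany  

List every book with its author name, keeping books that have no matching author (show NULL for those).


LEFT JOIN keeps every row from books (the left table); where author_id has no match in authors, the author columns become NULL. Walk through each book:
  - book 1 (Falling Leaves): author_id=NULL, no match -> kept with NULL
  - book 2 (Hollow Hills): author_id=6 -> matches Brown
  - book 3 (The Iron Gate): author_id=5 -> matches Mitchell
  - book 4 (The Red Mountain): author_id=2 -> matches Wilson
  - book 5 (River Crossing): author_id=1 -> matches Nelson
  - book 6 (The Old House): author_id=4 -> matches Green
  - book 7 (The Blue Door): author_id=4 -> matches Green
  - book 8 (Quiet Streets): author_id=4 -> matches Green
  - book 9 (Stone Bridges): author_id=2 -> matches Wilson
All 9 rows appear; 1 has NULL author.

SQL:
SELECT a.title, b.name AS author
FROM books a
LEFT JOIN authors b ON a.author_id = b.id

Result:
title            | author  
-----------------+---------
Falling Leaves   | NULL    
Hollow Hills     | Brown   
The Iron Gate    | Mitchell
The Red Mountain | Wilson  
River Crossing   | Nelson  
The Old House    | Green   
The Blue Door    | Green   
Quiet Streets    | Green   
Stone Bridges    | Wilson  


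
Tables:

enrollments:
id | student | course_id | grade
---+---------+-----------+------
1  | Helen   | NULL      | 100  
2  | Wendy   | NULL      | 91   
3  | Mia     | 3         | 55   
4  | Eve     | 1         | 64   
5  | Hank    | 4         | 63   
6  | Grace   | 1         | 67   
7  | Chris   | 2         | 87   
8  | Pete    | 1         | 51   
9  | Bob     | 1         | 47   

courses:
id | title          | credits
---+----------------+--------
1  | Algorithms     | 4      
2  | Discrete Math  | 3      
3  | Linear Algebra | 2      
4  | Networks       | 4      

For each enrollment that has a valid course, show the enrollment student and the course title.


INNER JOIN keeps only enrollments rows whose course_id matches an id in courses. Walk through each enrollment:
  - enrollment 1 (Helen): course_id=NULL, no match -> dropped
  - enrollment 2 (Wendy): course_id=NULL, no match -> dropped
  - enrollment 3 (Mia): course_id=3 -> matches Linear Algebra
  - enrollment 4 (Eve): course_id=1 -> matches Algorithms
  - enrollment 5 (Hank): course_id=4 -> matches Networks
  - enrollment 6 (Grace): course_id=1 -> matches Algorithms
  - enrollment 7 (Chris): course_id=2 -> matches Discrete Math
  - enrollment 8 (Pete): course_id=1 -> matches Algorithms
  - enrollment 9 (Bob): course_id=1 -> matches Algorithms
So 2 of 9 rows are dropped.

SQL:
SELECT a.student, b.title AS course
FROM enrollments a
INNER JOIN courses b ON a.course_id = b.id

Result:
student | course        
--------+---------------
Mia     | Linear Algebra
Eve     | Algorithms    
Hank    | Networks      
Grace   | Algorithms    
Chris   | Discrete Math 
Pete    | Algorithms    
Bob     | Algorithms    


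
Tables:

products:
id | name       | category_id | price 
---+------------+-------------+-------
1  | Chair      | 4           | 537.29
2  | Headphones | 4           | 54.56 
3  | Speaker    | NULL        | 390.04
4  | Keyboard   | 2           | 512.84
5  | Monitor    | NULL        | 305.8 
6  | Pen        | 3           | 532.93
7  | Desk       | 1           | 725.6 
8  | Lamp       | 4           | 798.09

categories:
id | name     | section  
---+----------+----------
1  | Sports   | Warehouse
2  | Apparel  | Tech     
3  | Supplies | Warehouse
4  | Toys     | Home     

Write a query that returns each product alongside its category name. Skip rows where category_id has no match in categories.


INNER JOIN keeps only products rows whose category_id matches an id in categories. Walk through each product:
  - product 1 (Chair): category_id=4 -> matches Toys
  - product 2 (Headphones): category_id=4 -> matches Toys
  - product 3 (Speaker): category_id=NULL, no match -> dropped
  - product 4 (Keyboard): category_id=2 -> matches Apparel
  - product 5 (Monitor): category_id=NULL, no match -> dropped
  - product 6 (Pen): category_id=3 -> matches Supplies
  - product 7 (Desk): category_id=1 -> matches Sports
  - product 8 (Lamp): category_id=4 -> matches Toys
So 2 of 8 rows are dropped.

SQL:
SELECT a.name, b.name AS category
FROM products a
INNER JOIN categories b ON a.category_id = b.id

Result:
name       | category
-----------+---------
Chair      | Toys    
Headphones | Toys    
Keyboard   | Apparel 
Pen        | Supplies
Desk       | Sports  
Lamp       | Toys    


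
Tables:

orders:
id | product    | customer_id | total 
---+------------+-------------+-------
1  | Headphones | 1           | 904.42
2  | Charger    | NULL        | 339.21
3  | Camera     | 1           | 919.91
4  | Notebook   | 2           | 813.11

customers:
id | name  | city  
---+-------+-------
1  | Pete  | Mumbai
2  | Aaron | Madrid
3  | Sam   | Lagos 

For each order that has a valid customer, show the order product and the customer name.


INNER JOIN keeps only orders rows whose customer_id matches an id in customers. Walk through each order:
  - order 1 (Headphones): customer_id=1 -> matches Pete
  - order 2 (Charger): customer_id=NULL, no match -> dropped
  - order 3 (Camera): customer_id=1 -> matches Pete
  - order 4 (Notebook): customer_id=2 -> matches Aaron
So 1 of 4 rows is dropped.

SQL:
SELECT a.product, b.name AS customer
FROM orders a
INNER JOIN customers b ON a.customer_id = b.id

Result:
product    | customer
-----------+---------
Headphones | Pete    
Camera     | Pete    
Notebook   | Aaron   


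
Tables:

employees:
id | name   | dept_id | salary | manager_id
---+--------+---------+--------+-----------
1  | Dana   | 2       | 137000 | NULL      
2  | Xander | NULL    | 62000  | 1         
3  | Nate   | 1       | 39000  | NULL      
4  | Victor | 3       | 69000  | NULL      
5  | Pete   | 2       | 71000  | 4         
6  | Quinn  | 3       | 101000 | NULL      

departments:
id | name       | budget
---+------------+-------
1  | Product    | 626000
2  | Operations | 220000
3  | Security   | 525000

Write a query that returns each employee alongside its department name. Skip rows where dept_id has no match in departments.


INNER JOIN keeps only employees rows whose dept_id matches an id in departments. Walk through each employee:
  - employee 1 (Dana): dept_id=2 -> matches Operations
  - employee 2 (Xander): dept_id=NULL, no match -> dropped
  - employee 3 (Nate): dept_id=1 -> matches Product
  - employee 4 (Victor): dept_id=3 -> matches Security
  - employee 5 (Pete): dept_id=2 -> matches Operations
  - employee 6 (Quinn): dept_id=3 -> matches Security
So 1 of 6 rows is dropped.

SQL:
SELECT a.name, b.name AS department
FROM employees a
INNER JOIN departments b ON a.dept_id = b.id

Result:
name   | department
-------+-----------
Dana   | Operations
Nate   | Product   
Victor | Security  
Pete   | Operations
Quinn  | Security  


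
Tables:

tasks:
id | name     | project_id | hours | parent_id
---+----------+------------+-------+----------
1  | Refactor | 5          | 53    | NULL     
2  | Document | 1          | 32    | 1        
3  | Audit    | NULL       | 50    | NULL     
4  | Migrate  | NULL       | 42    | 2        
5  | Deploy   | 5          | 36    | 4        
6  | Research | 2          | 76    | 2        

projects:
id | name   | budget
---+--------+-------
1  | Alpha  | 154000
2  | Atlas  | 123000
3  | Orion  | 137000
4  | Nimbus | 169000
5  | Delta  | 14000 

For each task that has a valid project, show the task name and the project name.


INNER JOIN keeps only tasks rows whose project_id matches an id in projects. Walk through each task:
  - task 1 (Refactor): project_id=5 -> matches Delta
  - task 2 (Document): project_id=1 -> matches Alpha
  - task 3 (Audit): project_id=NULL, no match -> dropped
  - task 4 (Migrate): project_id=NULL, no match -> dropped
  - task 5 (Deploy): project_id=5 -> matches Delta
  - task 6 (Research): project_id=2 -> matches Atlas
So 2 of 6 rows are dropped.

SQL:
SELECT a.name, b.name AS project
FROM tasks a
INNER JOIN projects b ON a.project_id = b.id

Result:
name     | project
---------+--------
Refactor | Delta  
Document | Alpha  
Deploy   | Delta  
Research | Atlas  


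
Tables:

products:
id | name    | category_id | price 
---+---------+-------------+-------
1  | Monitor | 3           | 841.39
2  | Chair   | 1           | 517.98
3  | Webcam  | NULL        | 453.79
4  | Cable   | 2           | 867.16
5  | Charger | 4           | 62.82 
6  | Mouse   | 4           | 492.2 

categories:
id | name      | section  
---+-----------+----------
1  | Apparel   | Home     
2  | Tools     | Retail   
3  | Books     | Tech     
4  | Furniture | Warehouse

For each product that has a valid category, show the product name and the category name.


INNER JOIN keeps only products rows whose category_id matches an id in categories. Walk through each product:
  - product 1 (Monitor): category_id=3 -> matches Books
  - product 2 (Chair): category_id=1 -> matches Apparel
  - product 3 (Webcam): category_id=NULL, no match -> dropped
  - product 4 (Cable): category_id=2 -> matches Tools
  - product 5 (Charger): category_id=4 -> matches Furniture
  - product 6 (Mouse): category_id=4 -> matches Furniture
So 1 of 6 rows is dropped.

SQL:
SELECT a.name, b.name AS category
FROM products a
INNER JOIN categories b ON a.category_id = b.id

Result:
name    | category 
--------+----------
Monitor | Books    
Chair   | Apparel  
Cable   | Tools    
Charger | Furniture
Mouse   | Furniture


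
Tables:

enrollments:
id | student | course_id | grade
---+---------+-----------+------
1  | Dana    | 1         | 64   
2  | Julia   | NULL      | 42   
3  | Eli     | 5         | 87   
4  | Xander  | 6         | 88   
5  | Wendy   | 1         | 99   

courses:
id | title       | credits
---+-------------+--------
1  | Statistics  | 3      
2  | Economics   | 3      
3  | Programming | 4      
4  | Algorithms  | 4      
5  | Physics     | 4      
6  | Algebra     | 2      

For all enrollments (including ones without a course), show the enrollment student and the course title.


LEFT JOIN keeps every row from enrollments (the left table); where course_id has no match in courses, the course columns become NULL. Walk through each enrollment:
  - enrollment 1 (Dana): course_id=1 -> matches Statistics
  - enrollment 2 (Julia): course_id=NULL, no match -> kept with NULL
  - enrollment 3 (Eli): course_id=5 -> matches Physics
  - enrollment 4 (Xander): course_id=6 -> matches Algebra
  - enrollment 5 (Wendy): course_id=1 -> matches Statistics
All 5 rows appear; 1 has NULL course.

SQL:
SELECT a.student, b.title AS course
FROM enrollments a
LEFT JOIN courses b ON a.course_id = b.id

Result:
student | course    
--------+-----------
Dana    | Statistics
Julia   | NULL      
Eli     | Physics   
Xander  | Algebra   
Wendy   | Statistics


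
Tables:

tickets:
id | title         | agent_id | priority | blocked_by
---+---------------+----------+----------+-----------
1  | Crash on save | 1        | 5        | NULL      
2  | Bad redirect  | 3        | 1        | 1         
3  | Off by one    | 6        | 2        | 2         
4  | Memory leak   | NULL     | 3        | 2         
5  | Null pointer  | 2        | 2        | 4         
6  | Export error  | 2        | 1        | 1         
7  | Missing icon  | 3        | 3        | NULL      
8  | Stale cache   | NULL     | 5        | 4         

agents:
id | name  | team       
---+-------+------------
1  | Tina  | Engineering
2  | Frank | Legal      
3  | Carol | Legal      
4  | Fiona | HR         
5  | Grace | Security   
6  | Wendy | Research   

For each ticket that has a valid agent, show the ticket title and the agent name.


INNER JOIN keeps only tickets rows whose agent_id matches an id in agents. Walk through each ticket:
  - ticket 1 (Crash on save): agent_id=1 -> matches Tina
  - ticket 2 (Bad redirect): agent_id=3 -> matches Carol
  - ticket 3 (Off by one): agent_id=6 -> matches Wendy
  - ticket 4 (Memory leak): agent_id=NULL, no match -> dropped
  - ticket 5 (Null pointer): agent_id=2 -> matches Frank
  - ticket 6 (Export error): agent_id=2 -> matches Frank
  - ticket 7 (Missing icon): agent_id=3 -> matches Carol
  - ticket 8 (Stale cache): agent_id=NULL, no match -> dropped
So 2 of 8 rows are dropped.

SQL:
SELECT a.title, b.name AS agent
FROM tickets a
INNER JOIN agents b ON a.agent_id = b.id

Result:
title         | agent
--------------+------
Crash on save | Tina 
Bad redirect  | Carol
Off by one    | Wendy
Null pointer  | Frank
Export error  | Frank
Missing icon  | Carol


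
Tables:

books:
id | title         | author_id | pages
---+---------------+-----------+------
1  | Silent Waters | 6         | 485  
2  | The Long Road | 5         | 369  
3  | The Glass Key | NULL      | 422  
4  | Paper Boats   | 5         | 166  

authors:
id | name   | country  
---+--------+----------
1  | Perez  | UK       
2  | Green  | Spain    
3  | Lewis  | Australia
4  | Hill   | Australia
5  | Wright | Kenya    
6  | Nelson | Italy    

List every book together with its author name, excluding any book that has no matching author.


INNER JOIN keeps only books rows whose author_id matches an id in authors. Walk through each book:
  - book 1 (Silent Waters): author_id=6 -> matches Nelson
  - book 2 (The Long Road): author_id=5 -> matches Wright
  - book 3 (The Glass Key): author_id=NULL, no match -> dropped
  - book 4 (Paper Boats): author_id=5 -> matches Wright
So 1 of 4 rows is dropped.

SQL:
SELECT a.title, b.name AS author
FROM books a
INNER JOIN authors b ON a.author_id = b.id

Result:
title         | author
--------------+-------
Silent Waters | Nelson
The Long Road | Wright
Paper Boats   | Wright


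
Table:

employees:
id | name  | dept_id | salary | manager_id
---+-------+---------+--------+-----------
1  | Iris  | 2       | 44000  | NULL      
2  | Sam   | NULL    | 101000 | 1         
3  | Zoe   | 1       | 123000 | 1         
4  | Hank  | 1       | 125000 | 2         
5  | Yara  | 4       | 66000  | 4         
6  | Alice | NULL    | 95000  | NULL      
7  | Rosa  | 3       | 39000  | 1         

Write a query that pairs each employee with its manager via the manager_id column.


This is a self-join: employees is joined to a second copy of itself, matching each row's manager_id to another row's id. Use LEFT JOIN so rows with manager_id=NULL are kept.
  - employee 1 (Iris): manager_id=NULL -> NULL
  - employee 2 (Sam): manager_id=1 -> Iris
  - employee 3 (Zoe): manager_id=1 -> Iris
  - employee 4 (Hank): manager_id=2 -> Sam
  - employee 5 (Yara): manager_id=4 -> Hank
  - employee 6 (Alice): manager_id=NULL -> NULL
  - employee 7 (Rosa): manager_id=1 -> Iris

SQL:
SELECT a.name AS item, b.name AS manager
FROM employees a
LEFT JOIN employees b ON a.manager_id = b.id

Result:
item  | manager
------+--------
Iris  | NULL   
Sam   | Iris   
Zoe   | Iris   
Hank  | Sam    
Yara  | Hank   
Alice | NULL   
Rosa  | Iris   


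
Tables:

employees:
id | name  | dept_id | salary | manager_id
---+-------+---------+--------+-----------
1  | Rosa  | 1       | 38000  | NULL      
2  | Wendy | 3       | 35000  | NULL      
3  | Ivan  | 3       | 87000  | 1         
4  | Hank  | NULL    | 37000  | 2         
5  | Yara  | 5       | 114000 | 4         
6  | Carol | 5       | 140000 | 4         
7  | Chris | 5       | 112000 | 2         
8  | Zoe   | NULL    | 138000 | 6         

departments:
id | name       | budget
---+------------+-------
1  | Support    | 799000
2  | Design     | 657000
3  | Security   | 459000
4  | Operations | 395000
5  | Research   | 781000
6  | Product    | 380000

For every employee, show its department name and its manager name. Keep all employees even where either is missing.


Two LEFT JOINs from the same base table employees: one to departments via dept_id, one to employees itself via manager_id. Both are LEFT so every employee is preserved.
Match against departments:
  - employee 1 (Rosa): dept_id=1 -> matches Support
  - employee 2 (Wendy): dept_id=3 -> matches Security
  - employee 3 (Ivan): dept_id=3 -> matches Security
  - employee 4 (Hank): dept_id=NULL, no match -> kept with NULL
  - employee 5 (Yara): dept_id=5 -> matches Research
  - employee 6 (Carol): dept_id=5 -> matches Research
  - employee 7 (Chris): dept_id=5 -> matches Research
  - employee 8 (Zoe): dept_id=NULL, no match -> kept with NULL
Match against employees (self):
  - employee 1 (Rosa): manager_id=NULL -> NULL
  - employee 2 (Wendy): manager_id=NULL -> NULL
  - employee 3 (Ivan): manager_id=1 -> Rosa
  - employee 4 (Hank): manager_id=2 -> Wendy
  - employee 5 (Yara): manager_id=4 -> Hank
  - employee 6 (Carol): manager_id=4 -> Hank
  - employee 7 (Chris): manager_id=2 -> Wendy
  - employee 8 (Zoe): manager_id=6 -> Carol

SQL:
SELECT a.name, b.name AS department, c.name AS manager
FROM employees a
LEFT JOIN departments b ON a.dept_id = b.id
LEFT JOIN employees c ON a.manager_id = c.id

Result:
name  | department | manager
------+------------+--------
Rosa  | Support    | NULL   
Wendy | Security   | NULL   
Ivan  | Security   | Rosa   
Hank  | NULL       | Wendy  
Yara  | Research   | Hank   
Carol | Research   | Hank   
Chris | Research   | Wendy  
Zoe   | NULL       | Carol  


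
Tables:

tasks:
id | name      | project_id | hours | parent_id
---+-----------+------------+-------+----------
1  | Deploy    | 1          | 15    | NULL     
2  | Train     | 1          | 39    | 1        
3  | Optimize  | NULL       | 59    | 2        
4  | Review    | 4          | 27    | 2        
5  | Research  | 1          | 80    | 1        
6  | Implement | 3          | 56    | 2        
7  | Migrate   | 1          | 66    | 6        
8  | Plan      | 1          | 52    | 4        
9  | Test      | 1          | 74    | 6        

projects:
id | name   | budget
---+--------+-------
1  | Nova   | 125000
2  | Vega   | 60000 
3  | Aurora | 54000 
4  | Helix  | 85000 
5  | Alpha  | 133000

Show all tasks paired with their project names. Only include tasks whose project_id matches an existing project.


INNER JOIN keeps only tasks rows whose project_id matches an id in projects. Walk through each task:
  - task 1 (Deploy): project_id=1 -> matches Nova
  - task 2 (Train): project_id=1 -> matches Nova
  - task 3 (Optimize): project_id=NULL, no match -> dropped
  - task 4 (Review): project_id=4 -> matches Helix
  - task 5 (Research): project_id=1 -> matches Nova
  - task 6 (Implement): project_id=3 -> matches Aurora
  - task 7 (Migrate): project_id=1 -> matches Nova
  - task 8 (Plan): project_id=1 -> matches Nova
  - task 9 (Test): project_id=1 -> matches Nova
So 1 of 9 rows is dropped.

SQL:
SELECT a.name, b.name AS project
FROM tasks a
INNER JOIN projects b ON a.project_id = b.id

Result:
name      | project
----------+--------
Deploy    | Nova   
Train     | Nova   
Review    | Helix  
Research  | Nova   
Implement | Aurora 
Migrate   | Nova   
Plan      | Nova   
Test      | Nova   


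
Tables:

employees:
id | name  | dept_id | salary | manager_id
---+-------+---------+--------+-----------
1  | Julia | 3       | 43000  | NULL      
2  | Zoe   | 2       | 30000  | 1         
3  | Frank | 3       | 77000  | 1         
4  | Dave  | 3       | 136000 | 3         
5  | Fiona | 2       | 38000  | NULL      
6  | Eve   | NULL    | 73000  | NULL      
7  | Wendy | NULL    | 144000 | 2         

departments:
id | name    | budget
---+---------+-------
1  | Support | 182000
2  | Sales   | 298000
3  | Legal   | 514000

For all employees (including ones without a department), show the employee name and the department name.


LEFT JOIN keeps every row from employees (the left table); where dept_id has no match in departments, the department columns become NULL. Walk through each employee:
  - employee 1 (Julia): dept_id=3 -> matches Legal
  - employee 2 (Zoe): dept_id=2 -> matches Sales
  - employee 3 (Frank): dept_id=3 -> matches Legal
  - employee 4 (Dave): dept_id=3 -> matches Legal
  - employee 5 (Fiona): dept_id=2 -> matches Sales
  - employee 6 (Eve): dept_id=NULL, no match -> kept with NULL
  - employee 7 (Wendy): dept_id=NULL, no match -> kept with NULL
All 7 rows appear; 2 have NULL department.

SQL:
SELECT a.name, b.name AS department
FROM employees a
LEFT JOIN departments b ON a.dept_id = b.id

Result:
name  | department
------+-----------
Julia | Legal     
Zoe   | Sales     
Frank | Legal     
Dave  | Legal     
Fiona | Sales     
Eve   | NULL      
Wendy | NULL      


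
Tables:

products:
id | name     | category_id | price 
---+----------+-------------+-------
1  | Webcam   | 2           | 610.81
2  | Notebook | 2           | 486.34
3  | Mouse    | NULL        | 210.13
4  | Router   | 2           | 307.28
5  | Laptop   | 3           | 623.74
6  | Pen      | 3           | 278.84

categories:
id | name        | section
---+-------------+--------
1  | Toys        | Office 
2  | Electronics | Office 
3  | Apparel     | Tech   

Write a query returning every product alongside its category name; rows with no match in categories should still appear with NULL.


LEFT JOIN keeps every row from products (the left table); where category_id has no match in categories, the category columns become NULL. Walk through each product:
  - product 1 (Webcam): category_id=2 -> matches Electronics
  - product 2 (Notebook): category_id=2 -> matches Electronics
  - product 3 (Mouse): category_id=NULL, no match -> kept with NULL
  - product 4 (Router): category_id=2 -> matches Electronics
  - product 5 (Laptop): category_id=3 -> matches Apparel
  - product 6 (Pen): category_id=3 -> matches Apparel
All 6 rows appear; 1 has NULL category.

SQL:
SELECT a.name, b.name AS category
FROM products a
LEFT JOIN categories b ON a.category_id = b.id

Result:
name     | category   
---------+------------
Webcam   | Electronics
Notebook | Electronics
Mouse    | NULL       
Router   | Electronics
Laptop   | Apparel    
Pen      | Apparel    


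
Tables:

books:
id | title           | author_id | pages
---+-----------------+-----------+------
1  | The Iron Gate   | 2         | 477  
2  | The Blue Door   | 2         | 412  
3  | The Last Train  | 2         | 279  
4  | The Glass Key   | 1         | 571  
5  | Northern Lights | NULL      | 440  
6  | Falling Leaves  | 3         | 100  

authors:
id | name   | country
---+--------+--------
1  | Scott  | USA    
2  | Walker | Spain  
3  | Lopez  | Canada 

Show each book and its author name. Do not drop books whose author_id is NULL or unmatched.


LEFT JOIN keeps every row from books (the left table); where author_id has no match in authors, the author columns become NULL. Walk through each book:
  - book 1 (The Iron Gate): author_id=2 -> matches Walker
  - book 2 (The Blue Door): author_id=2 -> matches Walker
  - book 3 (The Last Train): author_id=2 -> matches Walker
  - book 4 (The Glass Key): author_id=1 -> matches Scott
  - book 5 (Northern Lights): author_id=NULL, no match -> kept with NULL
  - book 6 (Falling Leaves): author_id=3 -> matches Lopez
All 6 rows appear; 1 has NULL author.

SQL:
SELECT a.title, b.name AS author
FROM books a
LEFT JOIN authors b ON a.author_id = b.id

Result:
title           | author
----------------+-------
The Iron Gate   | Walker
The Blue Door   | Walker
The Last Train  | Walker
The Glass Key   | Scott 
Northern Lights | NULL  
Falling Leaves  | Lopez 


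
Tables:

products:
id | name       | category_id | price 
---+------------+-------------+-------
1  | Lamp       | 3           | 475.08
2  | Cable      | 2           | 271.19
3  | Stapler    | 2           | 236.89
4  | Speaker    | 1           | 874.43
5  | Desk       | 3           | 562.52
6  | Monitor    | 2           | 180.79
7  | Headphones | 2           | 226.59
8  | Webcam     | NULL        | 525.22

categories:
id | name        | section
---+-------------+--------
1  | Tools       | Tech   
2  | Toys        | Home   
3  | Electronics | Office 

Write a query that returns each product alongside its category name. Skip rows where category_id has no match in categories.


INNER JOIN keeps only products rows whose category_id matches an id in categories. Walk through each product:
  - product 1 (Lamp): category_id=3 -> matches Electronics
  - product 2 (Cable): category_id=2 -> matches Toys
  - product 3 (Stapler): category_id=2 -> matches Toys
  - product 4 (Speaker): category_id=1 -> matches Tools
  - product 5 (Desk): category_id=3 -> matches Electronics
  - product 6 (Monitor): category_id=2 -> matches Toys
  - product 7 (Headphones): category_id=2 -> matches Toys
  - product 8 (Webcam): category_id=NULL, no match -> dropped
So 1 of 8 rows is dropped.

SQL:
SELECT a.name, b.name AS category
FROM products a
INNER JOIN categories b ON a.category_id = b.id

Result:
name       | category   
-----------+------------
Lamp       | Electronics
Cable      | Toys       
Stapler    | Toys       
Speaker    | Tools      
Desk       | Electronics
Monitor    | Toys       
Headphones | Toys       


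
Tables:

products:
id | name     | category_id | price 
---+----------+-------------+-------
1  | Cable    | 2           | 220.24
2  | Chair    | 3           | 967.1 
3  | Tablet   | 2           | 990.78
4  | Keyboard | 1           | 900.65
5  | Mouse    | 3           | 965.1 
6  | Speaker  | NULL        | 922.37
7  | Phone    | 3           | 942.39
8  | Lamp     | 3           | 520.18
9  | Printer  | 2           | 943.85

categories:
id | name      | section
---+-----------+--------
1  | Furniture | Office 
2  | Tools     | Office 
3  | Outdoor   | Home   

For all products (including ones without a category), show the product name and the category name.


LEFT JOIN keeps every row from products (the left table); where category_id has no match in categories, the category columns become NULL. Walk through each product:
  - product 1 (Cable): category_id=2 -> matches Tools
  - product 2 (Chair): category_id=3 -> matches Outdoor
  - product 3 (Tablet): category_id=2 -> matches Tools
  - product 4 (Keyboard): category_id=1 -> matches Furniture
  - product 5 (Mouse): category_id=3 -> matches Outdoor
  - product 6 (Speaker): category_id=NULL, no match -> kept with NULL
  - product 7 (Phone): category_id=3 -> matches Outdoor
  - product 8 (Lamp): category_id=3 -> matches Outdoor
  - product 9 (Printer): category_id=2 -> matches Tools
All 9 rows appear; 1 has NULL category.

SQL:
SELECT a.name, b.name AS category
FROM products a
LEFT JOIN categories b ON a.category_id = b.id

Result:
name     | category 
---------+----------
Cable    | Tools    
Chair    | Outdoor  
Tablet   | Tools    
Keyboard | Furniture
Mouse    | Outdoor  
Speaker  | NULL     
Phone    | Outdoor  
Lamp     | Outdoor  
Printer  | Tools    


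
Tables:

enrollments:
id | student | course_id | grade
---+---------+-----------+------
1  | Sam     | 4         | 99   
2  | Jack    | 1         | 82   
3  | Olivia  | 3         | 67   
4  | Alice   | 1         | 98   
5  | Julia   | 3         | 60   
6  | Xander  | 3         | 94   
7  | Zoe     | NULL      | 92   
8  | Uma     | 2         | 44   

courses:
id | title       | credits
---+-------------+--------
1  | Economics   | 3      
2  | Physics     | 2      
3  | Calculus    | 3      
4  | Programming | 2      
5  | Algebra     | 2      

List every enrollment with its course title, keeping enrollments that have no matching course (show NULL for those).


LEFT JOIN keeps every row from enrollments (the left table); where course_id has no match in courses, the course columns become NULL. Walk through each enrollment:
  - enrollment 1 (Sam): course_id=4 -> matches Programming
  - enrollment 2 (Jack): course_id=1 -> matches Economics
  - enrollment 3 (Olivia): course_id=3 -> matches Calculus
  - enrollment 4 (Alice): course_id=1 -> matches Economics
  - enrollment 5 (Julia): course_id=3 -> matches Calculus
  - enrollment 6 (Xander): course_id=3 -> matches Calculus
  - enrollment 7 (Zoe): course_id=NULL, no match -> kept with NULL
  - enrollment 8 (Uma): course_id=2 -> matches Physics
All 8 rows appear; 1 has NULL course.

SQL:
SELECT a.student, b.title AS course
FROM enrollments a
LEFT JOIN courses b ON a.course_id = b.id

Result:
student | course     
--------+------------
Sam     | Programming
Jack    | Economics  
Olivia  | Calculus   
Alice   | Economics  
Julia   | Calculus   
Xander  | Calculus   
Zoe     | NULL       
Uma     | Physics    


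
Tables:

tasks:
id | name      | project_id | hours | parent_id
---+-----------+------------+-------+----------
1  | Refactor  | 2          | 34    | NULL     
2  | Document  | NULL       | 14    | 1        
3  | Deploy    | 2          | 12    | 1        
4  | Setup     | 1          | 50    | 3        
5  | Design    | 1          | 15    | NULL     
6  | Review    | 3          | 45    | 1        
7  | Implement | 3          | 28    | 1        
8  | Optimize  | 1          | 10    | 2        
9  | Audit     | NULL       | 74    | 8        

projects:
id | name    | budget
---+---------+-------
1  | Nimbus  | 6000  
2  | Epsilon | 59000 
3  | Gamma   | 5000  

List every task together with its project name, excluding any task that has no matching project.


INNER JOIN keeps only tasks rows whose project_id matches an id in projects. Walk through each task:
  - task 1 (Refactor): project_id=2 -> matches Epsilon
  - task 2 (Document): project_id=NULL, no match -> dropped
  - task 3 (Deploy): project_id=2 -> matches Epsilon
  - task 4 (Setup): project_id=1 -> matches Nimbus
  - task 5 (Design): project_id=1 -> matches Nimbus
  - task 6 (Review): project_id=3 -> matches Gamma
  - task 7 (Implement): project_id=3 -> matches Gamma
  - task 8 (Optimize): project_id=1 -> matches Nimbus
  - task 9 (Audit): project_id=NULL, no match -> dropped
So 2 of 9 rows are dropped.

SQL:
SELECT a.name, b.name AS project
FROM tasks a
INNER JOIN projects b ON a.project_id = b.id

Result:
name      | project
----------+--------
Refactor  | Epsilon
Deploy    | Epsilon
Setup     | Nimbus 
Design    | Nimbus 
Review    | Gamma  
Implement | Gamma  
Optimize  | Nimbus 


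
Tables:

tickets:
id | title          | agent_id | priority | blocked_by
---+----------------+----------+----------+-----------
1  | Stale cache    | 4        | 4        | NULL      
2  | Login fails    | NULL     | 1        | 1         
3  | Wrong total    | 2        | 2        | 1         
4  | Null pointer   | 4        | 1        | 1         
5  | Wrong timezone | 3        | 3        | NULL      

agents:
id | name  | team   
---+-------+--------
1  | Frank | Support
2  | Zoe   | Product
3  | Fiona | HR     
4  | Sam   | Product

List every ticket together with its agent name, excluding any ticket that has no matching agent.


INNER JOIN keeps only tickets rows whose agent_id matches an id in agents. Walk through each ticket:
  - ticket 1 (Stale cache): agent_id=4 -> matches Sam
  - ticket 2 (Login fails): agent_id=NULL, no match -> dropped
  - ticket 3 (Wrong total): agent_id=2 -> matches Zoe
  - ticket 4 (Null pointer): agent_id=4 -> matches Sam
  - ticket 5 (Wrong timezone): agent_id=3 -> matches Fiona
So 1 of 5 rows is dropped.

SQL:
SELECT a.title, b.name AS agent
FROM tickets a
INNER JOIN agents b ON a.agent_id = b.id

Result:
title          | agent
---------------+------
Stale cache    | Sam  
Wrong total    | Zoe  
Null pointer   | Sam  
Wrong timezone | Fiona


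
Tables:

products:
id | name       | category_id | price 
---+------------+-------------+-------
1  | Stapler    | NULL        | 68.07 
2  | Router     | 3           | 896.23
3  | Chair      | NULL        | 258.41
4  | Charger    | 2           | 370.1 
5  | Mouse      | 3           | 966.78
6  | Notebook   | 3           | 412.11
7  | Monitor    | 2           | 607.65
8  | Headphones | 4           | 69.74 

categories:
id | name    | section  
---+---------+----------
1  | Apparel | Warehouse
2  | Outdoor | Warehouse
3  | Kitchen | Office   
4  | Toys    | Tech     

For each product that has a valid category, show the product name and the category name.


INNER JOIN keeps only products rows whose category_id matches an id in categories. Walk through each product:
  - product 1 (Stapler): category_id=NULL, no match -> dropped
  - product 2 (Router): category_id=3 -> matches Kitchen
  - product 3 (Chair): category_id=NULL, no match -> dropped
  - product 4 (Charger): category_id=2 -> matches Outdoor
  - product 5 (Mouse): category_id=3 -> matches Kitchen
  - product 6 (Notebook): category_id=3 -> matches Kitchen
  - product 7 (Monitor): category_id=2 -> matches Outdoor
  - product 8 (Headphones): category_id=4 -> matches Toys
So 2 of 8 rows are dropped.

SQL:
SELECT a.name, b.name AS category
FROM products a
INNER JOIN categories b ON a.category_id = b.id

Result:
name       | category
-----------+---------
Router     | Kitchen 
Charger    | Outdoor 
Mouse      | Kitchen 
Notebook   | Kitchen 
Monitor    | Outdoor 
Headphones | Toys    
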